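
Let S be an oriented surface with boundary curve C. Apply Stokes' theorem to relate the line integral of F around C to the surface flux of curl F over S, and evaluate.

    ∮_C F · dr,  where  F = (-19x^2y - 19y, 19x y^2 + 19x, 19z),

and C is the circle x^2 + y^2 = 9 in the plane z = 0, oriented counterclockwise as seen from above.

Let S be the flat disk x^2 + y^2 ≤ 9 in the plane z = 0, with upward unit normal n̂ = ẑ. By Stokes' theorem,

    ∮_C F · dr = ∬_S (∇ × F) · n̂ dS = ∬_D (curl F)_z dA,

where D is the disk x^2 + y^2 ≤ 9.

Compute the curl of F = (-19x^2y - 19y, 19x y^2 + 19x, 19z):
    (∇ × F)_x = ∂F_z/∂y - ∂F_y/∂z = 0,
    (∇ × F)_y = ∂F_x/∂z - ∂F_z/∂x = 0,
    (∇ × F)_z = ∂F_y/∂x - ∂F_x/∂y = 19x^2 + 19y^2 + 38.

On z = 0, (curl F)_z = 19x^2 + 19y^2 + 38.

Convert to polar (x = r cos θ, y = r sin θ, dA = r dr dθ); the integrand becomes 19r^2 + 38, so

    ∬_D (curl F)_z dA = ∫_0^{2π} ∫_0^{3} (19r^2 + 38) · r dr dθ.

Inner (r from 0 to 3): 2223/4.
Outer (θ from 0 to 2π): 2223π/2.

Therefore ∮_C F · dr = 2223π/2.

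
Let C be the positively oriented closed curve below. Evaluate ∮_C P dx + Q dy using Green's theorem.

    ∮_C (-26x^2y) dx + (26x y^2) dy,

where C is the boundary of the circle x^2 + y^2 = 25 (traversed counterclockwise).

Green's theorem converts the closed line integral into a double integral over the enclosed region D:

    ∮_C P dx + Q dy = ∬_D (∂Q/∂x - ∂P/∂y) dA.

Here P = -26x^2y, Q = 26x y^2, so

    ∂Q/∂x = 26y^2,    ∂P/∂y = -26x^2,
    ∂Q/∂x - ∂P/∂y = 26x^2 + 26y^2.

D is the region x^2 + y^2 ≤ 25. Evaluating the double integral:

In polar coordinates (x = r cos θ, y = r sin θ, dA = r dr dθ) the integrand becomes 26r^2, so

    ∬_D (26x^2 + 26y^2) dA = ∫_0^{2π} ∫_0^{5} (26r^2) · r dr dθ.

Inner (r from 0 to 5): 8125/2.
Outer (θ from 0 to 2π): 8125π.

Therefore ∮_C P dx + Q dy = 8125π.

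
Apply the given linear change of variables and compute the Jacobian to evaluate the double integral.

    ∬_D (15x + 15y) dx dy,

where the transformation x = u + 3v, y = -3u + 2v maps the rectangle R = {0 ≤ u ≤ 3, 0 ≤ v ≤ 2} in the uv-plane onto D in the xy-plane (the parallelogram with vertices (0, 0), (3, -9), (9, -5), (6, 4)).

Compute the Jacobian determinant of (x, y) with respect to (u, v):

    ∂(x,y)/∂(u,v) = | 1  3 | = (1)(2) - (3)(-3) = 11.
                   | -3  2 |

Its absolute value is |J| = 11 (the area scaling factor).

Substituting x = u + 3v, y = -3u + 2v into the integrand,

    15x + 15y → -30u + 75v,

so the integral becomes

    ∬_R (-30u + 75v) · |J| du dv = ∫_0^3 ∫_0^2 (-330u + 825v) dv du.

Inner (v): 1650 - 660u.
Outer (u): 1980.

Therefore ∬_D (15x + 15y) dx dy = 1980.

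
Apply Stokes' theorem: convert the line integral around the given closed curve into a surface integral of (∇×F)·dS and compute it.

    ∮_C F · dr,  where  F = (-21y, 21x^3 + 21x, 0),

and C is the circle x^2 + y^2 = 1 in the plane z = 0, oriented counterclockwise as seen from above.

Let S be the flat disk x^2 + y^2 ≤ 1 in the plane z = 0, with upward unit normal n̂ = ẑ. By Stokes' theorem,

    ∮_C F · dr = ∬_S (∇ × F) · n̂ dS = ∬_D (curl F)_z dA,

where D is the disk x^2 + y^2 ≤ 1.

Compute the curl of F = (-21y, 21x^3 + 21x, 0):
    (∇ × F)_x = ∂F_z/∂y - ∂F_y/∂z = 0,
    (∇ × F)_y = ∂F_x/∂z - ∂F_z/∂x = 0,
    (∇ × F)_z = ∂F_y/∂x - ∂F_x/∂y = 63x^2 + 42.

On z = 0, (curl F)_z = 63x^2 + 42.

Convert to polar (x = r cos θ, y = r sin θ, dA = r dr dθ); the integrand becomes 63r^2cos(θ)^2 + 42, so

    ∬_D (curl F)_z dA = ∫_0^{2π} ∫_0^{1} (63r^2cos(θ)^2 + 42) · r dr dθ.

Inner (r from 0 to 1): 63cos(θ)^2/4 + 21.
Outer (θ from 0 to 2π): 231π/4.

Therefore ∮_C F · dr = 231π/4.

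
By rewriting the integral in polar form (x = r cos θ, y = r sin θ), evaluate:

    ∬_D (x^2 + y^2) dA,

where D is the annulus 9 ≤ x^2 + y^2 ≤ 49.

The region D is 3 ≤ r ≤ 7, 0 ≤ θ ≤ 2π in polar coordinates, where x = r cos(θ), y = r sin(θ), and dA = r dr dθ.

Under the substitution, the integrand becomes r^2, so

    ∬_D (x^2 + y^2) dA = ∫_{0}^{2π} ∫_{3}^{7} (r^2) · r dr dθ.

Inner integral (in r): ∫_{3}^{7} (r^2) · r dr = 580.

Outer integral (in θ): ∫_{0}^{2π} (580) dθ = 1160π.

Therefore ∬_D (x^2 + y^2) dA = 1160π.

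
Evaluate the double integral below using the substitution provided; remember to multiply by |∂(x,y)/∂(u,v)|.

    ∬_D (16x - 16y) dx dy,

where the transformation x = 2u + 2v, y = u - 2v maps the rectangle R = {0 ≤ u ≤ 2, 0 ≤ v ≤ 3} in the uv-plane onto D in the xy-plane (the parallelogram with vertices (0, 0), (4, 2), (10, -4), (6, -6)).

Compute the Jacobian determinant of (x, y) with respect to (u, v):

    ∂(x,y)/∂(u,v) = | 2  2 | = (2)(-2) - (2)(1) = -6.
                   | 1  -2 |

Its absolute value is |J| = 6 (the area scaling factor).

Substituting x = 2u + 2v, y = u - 2v into the integrand,

    16x - 16y → 16u + 64v,

so the integral becomes

    ∬_R (16u + 64v) · |J| du dv = ∫_0^2 ∫_0^3 (96u + 384v) dv du.

Inner (v): 288u + 1728.
Outer (u): 4032.

Therefore ∬_D (16x - 16y) dx dy = 4032.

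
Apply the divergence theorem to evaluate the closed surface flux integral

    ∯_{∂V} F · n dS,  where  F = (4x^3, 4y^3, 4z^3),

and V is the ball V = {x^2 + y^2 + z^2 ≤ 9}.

By the divergence theorem,

    ∯_{∂V} F · n dS = ∭_V (∇ · F) dV.

Compute the divergence:
    ∇ · F = ∂F_x/∂x + ∂F_y/∂y + ∂F_z/∂z = 12x^2 + 12y^2 + 12z^2.

In spherical coordinates, x = ρ sin(φ) cos(θ), y = ρ sin(φ) sin(θ), z = ρ cos(φ), dV = ρ^2 sin(φ) dρ dφ dθ, with 0 ≤ ρ ≤ 3, 0 ≤ φ ≤ π, 0 ≤ θ ≤ 2π.

The integrand, after substitution and multiplying by the volume element, becomes (12ρ^2) · ρ^2 sin(φ), so

    ∭_V (∇·F) dV = ∫_0^{2π} ∫_0^{π} ∫_0^{3} (12ρ^2) · ρ^2 sin(φ) dρ dφ dθ.

Inner (ρ from 0 to 3): 2916sin(φ)/5.
Middle (φ from 0 to π): 5832/5.
Outer (θ from 0 to 2π): 11664π/5.

Therefore ∯_{∂V} F · n dS = 11664π/5.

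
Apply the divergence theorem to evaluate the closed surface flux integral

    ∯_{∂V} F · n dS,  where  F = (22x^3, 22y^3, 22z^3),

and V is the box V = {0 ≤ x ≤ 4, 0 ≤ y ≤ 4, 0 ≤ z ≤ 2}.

By the divergence theorem,

    ∯_{∂V} F · n dS = ∭_V (∇ · F) dV.

Compute the divergence:
    ∇ · F = ∂F_x/∂x + ∂F_y/∂y + ∂F_z/∂z = 66x^2 + 66y^2 + 66z^2.

V is a rectangular box, so dV = dx dy dz with 0 ≤ x ≤ 4, 0 ≤ y ≤ 4, 0 ≤ z ≤ 2.

Integrate (66x^2 + 66y^2 + 66z^2) over V as an iterated integral:

    ∭_V (∇·F) dV = ∫_0^{4} ∫_0^{4} ∫_0^{2} (66x^2 + 66y^2 + 66z^2) dz dy dx.

Inner (z from 0 to 2): 132x^2 + 132y^2 + 176.
Middle (y from 0 to 4): 528x^2 + 3520.
Outer (x from 0 to 4): 25344.

Therefore ∯_{∂V} F · n dS = 25344.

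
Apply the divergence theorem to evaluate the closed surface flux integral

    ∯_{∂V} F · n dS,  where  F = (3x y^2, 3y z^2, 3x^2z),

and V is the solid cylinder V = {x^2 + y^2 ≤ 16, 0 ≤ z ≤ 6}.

By the divergence theorem,

    ∯_{∂V} F · n dS = ∭_V (∇ · F) dV.

Compute the divergence:
    ∇ · F = ∂F_x/∂x + ∂F_y/∂y + ∂F_z/∂z = 3y^2 + 3z^2 + 3x^2 = 3x^2 + 3y^2 + 3z^2.

In cylindrical coordinates, x = r cos(θ), y = r sin(θ), z = z, dV = r dr dθ dz, with 0 ≤ r ≤ 4, 0 ≤ θ ≤ 2π, 0 ≤ z ≤ 6.

The integrand, after substitution and multiplying by the volume element, becomes (3r^2 + 3z^2) · r, so

    ∭_V (∇·F) dV = ∫_0^{2π} ∫_0^{4} ∫_0^{6} (3r^2 + 3z^2) · r dz dr dθ.

Inner (z from 0 to 6): 18r (r^2 + 12).
Middle (r from 0 to 4): 2880.
Outer (θ from 0 to 2π): 5760π.

Therefore ∯_{∂V} F · n dS = 5760π.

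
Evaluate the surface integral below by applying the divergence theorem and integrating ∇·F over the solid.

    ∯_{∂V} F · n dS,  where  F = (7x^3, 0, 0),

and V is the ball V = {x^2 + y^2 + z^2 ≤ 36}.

By the divergence theorem,

    ∯_{∂V} F · n dS = ∭_V (∇ · F) dV.

Compute the divergence:
    ∇ · F = ∂F_x/∂x + ∂F_y/∂y + ∂F_z/∂z = 21x^2 + 0 + 0 = 21x^2.

In spherical coordinates, x = ρ sin(φ) cos(θ), y = ρ sin(φ) sin(θ), z = ρ cos(φ), dV = ρ^2 sin(φ) dρ dφ dθ, with 0 ≤ ρ ≤ 6, 0 ≤ φ ≤ π, 0 ≤ θ ≤ 2π.

The integrand, after substitution and multiplying by the volume element, becomes (21ρ^2sin(φ)^2cos(θ)^2) · ρ^2 sin(φ), so

    ∭_V (∇·F) dV = ∫_0^{2π} ∫_0^{π} ∫_0^{6} (21ρ^2sin(φ)^2cos(θ)^2) · ρ^2 sin(φ) dρ dφ dθ.

Inner (ρ from 0 to 6): 163296sin(φ)^3cos(θ)^2/5.
Middle (φ from 0 to π): 217728cos(θ)^2/5.
Outer (θ from 0 to 2π): 217728π/5.

Therefore ∯_{∂V} F · n dS = 217728π/5.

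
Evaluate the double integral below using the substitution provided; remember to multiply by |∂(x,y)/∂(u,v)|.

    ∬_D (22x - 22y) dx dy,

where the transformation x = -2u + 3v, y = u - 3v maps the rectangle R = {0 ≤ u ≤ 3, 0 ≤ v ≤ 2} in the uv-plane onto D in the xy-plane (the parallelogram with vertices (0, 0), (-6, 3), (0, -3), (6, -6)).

Compute the Jacobian determinant of (x, y) with respect to (u, v):

    ∂(x,y)/∂(u,v) = | -2  3 | = (-2)(-3) - (3)(1) = 3.
                   | 1  -3 |

Its absolute value is |J| = 3 (the area scaling factor).

Substituting x = -2u + 3v, y = u - 3v into the integrand,

    22x - 22y → -66u + 132v,

so the integral becomes

    ∬_R (-66u + 132v) · |J| du dv = ∫_0^3 ∫_0^2 (-198u + 396v) dv du.

Inner (v): 792 - 396u.
Outer (u): 594.

Therefore ∬_D (22x - 22y) dx dy = 594.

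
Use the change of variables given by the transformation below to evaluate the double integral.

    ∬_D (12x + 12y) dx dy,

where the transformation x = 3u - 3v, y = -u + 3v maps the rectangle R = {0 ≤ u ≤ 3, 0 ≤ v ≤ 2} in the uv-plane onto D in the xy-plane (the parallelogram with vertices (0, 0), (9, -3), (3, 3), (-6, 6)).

Compute the Jacobian determinant of (x, y) with respect to (u, v):

    ∂(x,y)/∂(u,v) = | 3  -3 | = (3)(3) - (-3)(-1) = 6.
                   | -1  3 |

Its absolute value is |J| = 6 (the area scaling factor).

Substituting x = 3u - 3v, y = -u + 3v into the integrand,

    12x + 12y → 24u,

so the integral becomes

    ∬_R (24u) · |J| du dv = ∫_0^3 ∫_0^2 (144u) dv du.

Inner (v): 288u.
Outer (u): 1296.

Therefore ∬_D (12x + 12y) dx dy = 1296.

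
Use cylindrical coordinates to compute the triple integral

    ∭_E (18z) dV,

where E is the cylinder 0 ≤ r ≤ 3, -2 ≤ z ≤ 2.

In cylindrical coordinates, x = r cos(θ), y = r sin(θ), z = z, and dV = r dr dθ dz.

The integrand becomes 18z, so

    ∭_E (18z) dV = ∫_{0}^{2π} ∫_{0}^{3} ∫_{-2}^{2} (18z) · r dz dr dθ.

Inner (z): 0.
Middle (r from 0 to 3): 0.
Outer (θ): 0.

Therefore the triple integral equals 0.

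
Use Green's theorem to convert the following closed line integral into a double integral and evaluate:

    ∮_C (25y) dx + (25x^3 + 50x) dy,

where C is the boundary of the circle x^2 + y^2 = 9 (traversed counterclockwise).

Green's theorem converts the closed line integral into a double integral over the enclosed region D:

    ∮_C P dx + Q dy = ∬_D (∂Q/∂x - ∂P/∂y) dA.

Here P = 25y, Q = 25x^3 + 50x, so

    ∂Q/∂x = 75x^2 + 50,    ∂P/∂y = 25,
    ∂Q/∂x - ∂P/∂y = 75x^2 + 25.

D is the region x^2 + y^2 ≤ 9. Evaluating the double integral:

In polar coordinates (x = r cos θ, y = r sin θ, dA = r dr dθ) the integrand becomes 75r^2cos(θ)^2 + 25, so

    ∬_D (75x^2 + 25) dA = ∫_0^{2π} ∫_0^{3} (75r^2cos(θ)^2 + 25) · r dr dθ.

Inner (r from 0 to 3): 6075cos(θ)^2/4 + 225/2.
Outer (θ from 0 to 2π): 6975π/4.

Therefore ∮_C P dx + Q dy = 6975π/4.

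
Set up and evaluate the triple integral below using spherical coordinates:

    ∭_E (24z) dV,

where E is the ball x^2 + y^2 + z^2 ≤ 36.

In spherical coordinates, x = ρ sin(φ) cos(θ), y = ρ sin(φ) sin(θ), z = ρ cos(φ), and dV = ρ^2 sin(φ) dρ dφ dθ.

The integrand becomes 24ρ cos(φ), so

    ∭_E (24z) dV = ∫_{0}^{2π} ∫_{0}^{π} ∫_{0}^{6} (24ρ cos(φ)) · ρ^2 sin(φ) dρ dφ dθ.

Inner (ρ): 3888sin(2φ).
Middle (φ): 0.
Outer (θ): 0.

Therefore the triple integral equals 0.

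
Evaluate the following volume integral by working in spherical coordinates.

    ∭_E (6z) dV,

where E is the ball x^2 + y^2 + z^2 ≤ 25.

In spherical coordinates, x = ρ sin(φ) cos(θ), y = ρ sin(φ) sin(θ), z = ρ cos(φ), and dV = ρ^2 sin(φ) dρ dφ dθ.

The integrand becomes 6ρ cos(φ), so

    ∭_E (6z) dV = ∫_{0}^{2π} ∫_{0}^{π} ∫_{0}^{5} (6ρ cos(φ)) · ρ^2 sin(φ) dρ dφ dθ.

Inner (ρ): 1875sin(2φ)/4.
Middle (φ): 0.
Outer (θ): 0.

Therefore the triple integral equals 0.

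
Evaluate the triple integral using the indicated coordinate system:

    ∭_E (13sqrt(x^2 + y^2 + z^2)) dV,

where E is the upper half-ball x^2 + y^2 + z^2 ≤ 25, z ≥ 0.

In spherical coordinates, x = ρ sin(φ) cos(θ), y = ρ sin(φ) sin(θ), z = ρ cos(φ), and dV = ρ^2 sin(φ) dρ dφ dθ.

The integrand becomes 13ρ, so

    ∭_E (13sqrt(x^2 + y^2 + z^2)) dV = ∫_{0}^{2π} ∫_{0}^{π/2} ∫_{0}^{5} (13ρ) · ρ^2 sin(φ) dρ dφ dθ.

Inner (ρ): 8125sin(φ)/4.
Middle (φ): 8125/4.
Outer (θ): 8125π/2.

Therefore the triple integral equals 8125π/2.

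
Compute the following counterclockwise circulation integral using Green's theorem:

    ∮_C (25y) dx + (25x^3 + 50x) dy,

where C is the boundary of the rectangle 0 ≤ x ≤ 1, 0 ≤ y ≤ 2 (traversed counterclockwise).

Green's theorem converts the closed line integral into a double integral over the enclosed region D:

    ∮_C P dx + Q dy = ∬_D (∂Q/∂x - ∂P/∂y) dA.

Here P = 25y, Q = 25x^3 + 50x, so

    ∂Q/∂x = 75x^2 + 50,    ∂P/∂y = 25,
    ∂Q/∂x - ∂P/∂y = 75x^2 + 25.

D is the region 0 ≤ x ≤ 1, 0 ≤ y ≤ 2. Evaluating the double integral:

    ∬_D (75x^2 + 25) dA = ∫_0^{1} ∫_0^{2} (75x^2 + 25) dy dx.

Inner (y from 0 to 2): 150x^2 + 50.
Outer (x from 0 to 1): 100.

Therefore ∮_C P dx + Q dy = 100.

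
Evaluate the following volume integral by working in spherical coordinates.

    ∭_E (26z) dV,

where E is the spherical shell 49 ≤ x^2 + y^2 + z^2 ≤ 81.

In spherical coordinates, x = ρ sin(φ) cos(θ), y = ρ sin(φ) sin(θ), z = ρ cos(φ), and dV = ρ^2 sin(φ) dρ dφ dθ.

The integrand becomes 26ρ cos(φ), so

    ∭_E (26z) dV = ∫_{0}^{2π} ∫_{0}^{π} ∫_{7}^{9} (26ρ cos(φ)) · ρ^2 sin(φ) dρ dφ dθ.

Inner (ρ): 13520sin(2φ).
Middle (φ): 0.
Outer (θ): 0.

Therefore the triple integral equals 0.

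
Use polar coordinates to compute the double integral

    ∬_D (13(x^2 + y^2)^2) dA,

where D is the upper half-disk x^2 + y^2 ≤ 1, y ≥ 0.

The region D is 0 ≤ r ≤ 1, 0 ≤ θ ≤ π in polar coordinates, where x = r cos(θ), y = r sin(θ), and dA = r dr dθ.

Under the substitution, the integrand becomes 13r^4, so

    ∬_D (13(x^2 + y^2)^2) dA = ∫_{0}^{π} ∫_{0}^{1} (13r^4) · r dr dθ.

Inner integral (in r): ∫_{0}^{1} (13r^4) · r dr = 13/6.

Outer integral (in θ): ∫_{0}^{π} (13/6) dθ = 13π/6.

Therefore ∬_D (13(x^2 + y^2)^2) dA = 13π/6.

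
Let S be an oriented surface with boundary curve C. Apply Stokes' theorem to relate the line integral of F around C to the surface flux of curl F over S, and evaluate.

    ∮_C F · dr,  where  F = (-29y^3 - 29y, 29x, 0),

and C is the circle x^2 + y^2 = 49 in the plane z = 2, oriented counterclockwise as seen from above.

Let S be the flat disk x^2 + y^2 ≤ 49 in the plane z = 2, with upward unit normal n̂ = ẑ. By Stokes' theorem,

    ∮_C F · dr = ∬_S (∇ × F) · n̂ dS = ∬_D (curl F)_z dA,

where D is the disk x^2 + y^2 ≤ 49.

Compute the curl of F = (-29y^3 - 29y, 29x, 0):
    (∇ × F)_x = ∂F_z/∂y - ∂F_y/∂z = 0,
    (∇ × F)_y = ∂F_x/∂z - ∂F_z/∂x = 0,
    (∇ × F)_z = ∂F_y/∂x - ∂F_x/∂y = 87y^2 + 58.

On z = 2, (curl F)_z = 87y^2 + 58.

Convert to polar (x = r cos θ, y = r sin θ, dA = r dr dθ); the integrand becomes 87r^2sin(θ)^2 + 58, so

    ∬_D (curl F)_z dA = ∫_0^{2π} ∫_0^{7} (87r^2sin(θ)^2 + 58) · r dr dθ.

Inner (r from 0 to 7): 208887sin(θ)^2/4 + 1421.
Outer (θ from 0 to 2π): 220255π/4.

Therefore ∮_C F · dr = 220255π/4.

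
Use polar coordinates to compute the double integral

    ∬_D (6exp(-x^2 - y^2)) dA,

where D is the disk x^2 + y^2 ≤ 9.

The region D is 0 ≤ r ≤ 3, 0 ≤ θ ≤ 2π in polar coordinates, where x = r cos(θ), y = r sin(θ), and dA = r dr dθ.

Under the substitution, the integrand becomes 6exp(-r^2), so

    ∬_D (6exp(-x^2 - y^2)) dA = ∫_{0}^{2π} ∫_{0}^{3} (6exp(-r^2)) · r dr dθ.

Inner integral (in r): ∫_{0}^{3} (6exp(-r^2)) · r dr = 3 - 3exp(-9).

Outer integral (in θ): ∫_{0}^{2π} (3 - 3exp(-9)) dθ = -6π exp(-9) + 6π.

Therefore ∬_D (6exp(-x^2 - y^2)) dA = -6π exp(-9) + 6π.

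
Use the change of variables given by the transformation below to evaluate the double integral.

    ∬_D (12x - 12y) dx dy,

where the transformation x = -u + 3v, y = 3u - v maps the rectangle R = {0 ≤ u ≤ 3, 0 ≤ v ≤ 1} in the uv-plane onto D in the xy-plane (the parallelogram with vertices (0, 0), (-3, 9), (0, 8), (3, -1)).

Compute the Jacobian determinant of (x, y) with respect to (u, v):

    ∂(x,y)/∂(u,v) = | -1  3 | = (-1)(-1) - (3)(3) = -8.
                   | 3  -1 |

Its absolute value is |J| = 8 (the area scaling factor).

Substituting x = -u + 3v, y = 3u - v into the integrand,

    12x - 12y → -48u + 48v,

so the integral becomes

    ∬_R (-48u + 48v) · |J| du dv = ∫_0^3 ∫_0^1 (-384u + 384v) dv du.

Inner (v): 192 - 384u.
Outer (u): -1152.

Therefore ∬_D (12x - 12y) dx dy = -1152.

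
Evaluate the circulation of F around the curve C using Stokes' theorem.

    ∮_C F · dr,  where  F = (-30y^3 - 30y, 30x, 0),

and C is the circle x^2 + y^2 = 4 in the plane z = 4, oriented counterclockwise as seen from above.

Let S be the flat disk x^2 + y^2 ≤ 4 in the plane z = 4, with upward unit normal n̂ = ẑ. By Stokes' theorem,

    ∮_C F · dr = ∬_S (∇ × F) · n̂ dS = ∬_D (curl F)_z dA,

where D is the disk x^2 + y^2 ≤ 4.

Compute the curl of F = (-30y^3 - 30y, 30x, 0):
    (∇ × F)_x = ∂F_z/∂y - ∂F_y/∂z = 0,
    (∇ × F)_y = ∂F_x/∂z - ∂F_z/∂x = 0,
    (∇ × F)_z = ∂F_y/∂x - ∂F_x/∂y = 90y^2 + 60.

On z = 4, (curl F)_z = 90y^2 + 60.

Convert to polar (x = r cos θ, y = r sin θ, dA = r dr dθ); the integrand becomes 90r^2sin(θ)^2 + 60, so

    ∬_D (curl F)_z dA = ∫_0^{2π} ∫_0^{2} (90r^2sin(θ)^2 + 60) · r dr dθ.

Inner (r from 0 to 2): 360sin(θ)^2 + 120.
Outer (θ from 0 to 2π): 600π.

Therefore ∮_C F · dr = 600π.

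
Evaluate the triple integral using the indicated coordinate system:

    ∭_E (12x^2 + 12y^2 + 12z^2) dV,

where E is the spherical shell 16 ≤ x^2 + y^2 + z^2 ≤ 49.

In spherical coordinates, x = ρ sin(φ) cos(θ), y = ρ sin(φ) sin(θ), z = ρ cos(φ), and dV = ρ^2 sin(φ) dρ dφ dθ.

The integrand becomes 12ρ^2, so

    ∭_E (12x^2 + 12y^2 + 12z^2) dV = ∫_{0}^{2π} ∫_{0}^{π} ∫_{4}^{7} (12ρ^2) · ρ^2 sin(φ) dρ dφ dθ.

Inner (ρ): 189396sin(φ)/5.
Middle (φ): 378792/5.
Outer (θ): 757584π/5.

Therefore the triple integral equals 757584π/5.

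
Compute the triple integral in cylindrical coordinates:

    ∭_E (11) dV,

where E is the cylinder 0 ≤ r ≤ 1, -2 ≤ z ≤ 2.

In cylindrical coordinates, x = r cos(θ), y = r sin(θ), z = z, and dV = r dr dθ dz.

The integrand becomes 11, so

    ∭_E (11) dV = ∫_{0}^{2π} ∫_{0}^{1} ∫_{-2}^{2} (11) · r dz dr dθ.

Inner (z): 44r.
Middle (r from 0 to 1): 22.
Outer (θ): 44π.

Therefore the triple integral equals 44π.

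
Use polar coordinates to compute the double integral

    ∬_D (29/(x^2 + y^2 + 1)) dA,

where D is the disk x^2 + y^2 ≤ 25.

The region D is 0 ≤ r ≤ 5, 0 ≤ θ ≤ 2π in polar coordinates, where x = r cos(θ), y = r sin(θ), and dA = r dr dθ.

Under the substitution, the integrand becomes 29/(r^2 + 1), so

    ∬_D (29/(x^2 + y^2 + 1)) dA = ∫_{0}^{2π} ∫_{0}^{5} (29/(r^2 + 1)) · r dr dθ.

Inner integral (in r): ∫_{0}^{5} (29/(r^2 + 1)) · r dr = 29log(26)/2.

Outer integral (in θ): ∫_{0}^{2π} (29log(26)/2) dθ = 29π log(26).

Therefore ∬_D (29/(x^2 + y^2 + 1)) dA = 29π log(26).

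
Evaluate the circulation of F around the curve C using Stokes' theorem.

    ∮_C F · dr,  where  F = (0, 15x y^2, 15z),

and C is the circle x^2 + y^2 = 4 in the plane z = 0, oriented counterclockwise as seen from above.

Let S be the flat disk x^2 + y^2 ≤ 4 in the plane z = 0, with upward unit normal n̂ = ẑ. By Stokes' theorem,

    ∮_C F · dr = ∬_S (∇ × F) · n̂ dS = ∬_D (curl F)_z dA,

where D is the disk x^2 + y^2 ≤ 4.

Compute the curl of F = (0, 15x y^2, 15z):
    (∇ × F)_x = ∂F_z/∂y - ∂F_y/∂z = 0,
    (∇ × F)_y = ∂F_x/∂z - ∂F_z/∂x = 0,
    (∇ × F)_z = ∂F_y/∂x - ∂F_x/∂y = 15y^2.

On z = 0, (curl F)_z = 15y^2.

Convert to polar (x = r cos θ, y = r sin θ, dA = r dr dθ); the integrand becomes 15r^2sin(θ)^2, so

    ∬_D (curl F)_z dA = ∫_0^{2π} ∫_0^{2} (15r^2sin(θ)^2) · r dr dθ.

Inner (r from 0 to 2): 60sin(θ)^2.
Outer (θ from 0 to 2π): 60π.

Therefore ∮_C F · dr = 60π.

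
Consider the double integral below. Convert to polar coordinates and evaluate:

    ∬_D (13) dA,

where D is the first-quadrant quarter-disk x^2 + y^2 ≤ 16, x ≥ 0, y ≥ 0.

The region D is 0 ≤ r ≤ 4, 0 ≤ θ ≤ π/2 in polar coordinates, where x = r cos(θ), y = r sin(θ), and dA = r dr dθ.

Under the substitution, the integrand becomes 13, so

    ∬_D (13) dA = ∫_{0}^{π/2} ∫_{0}^{4} (13) · r dr dθ.

Inner integral (in r): ∫_{0}^{4} (13) · r dr = 104.

Outer integral (in θ): ∫_{0}^{π/2} (104) dθ = 52π.

Therefore ∬_D (13) dA = 52π.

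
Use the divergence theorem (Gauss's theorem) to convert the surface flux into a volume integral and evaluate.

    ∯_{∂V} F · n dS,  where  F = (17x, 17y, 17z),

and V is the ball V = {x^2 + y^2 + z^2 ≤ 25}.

By the divergence theorem,

    ∯_{∂V} F · n dS = ∭_V (∇ · F) dV.

Compute the divergence:
    ∇ · F = ∂F_x/∂x + ∂F_y/∂y + ∂F_z/∂z = 17 + 17 + 17 = 51.

In spherical coordinates, x = ρ sin(φ) cos(θ), y = ρ sin(φ) sin(θ), z = ρ cos(φ), dV = ρ^2 sin(φ) dρ dφ dθ, with 0 ≤ ρ ≤ 5, 0 ≤ φ ≤ π, 0 ≤ θ ≤ 2π.

The integrand, after substitution and multiplying by the volume element, becomes (51) · ρ^2 sin(φ), so

    ∭_V (∇·F) dV = ∫_0^{2π} ∫_0^{π} ∫_0^{5} (51) · ρ^2 sin(φ) dρ dφ dθ.

Inner (ρ from 0 to 5): 2125sin(φ).
Middle (φ from 0 to π): 4250.
Outer (θ from 0 to 2π): 8500π.

Therefore ∯_{∂V} F · n dS = 8500π.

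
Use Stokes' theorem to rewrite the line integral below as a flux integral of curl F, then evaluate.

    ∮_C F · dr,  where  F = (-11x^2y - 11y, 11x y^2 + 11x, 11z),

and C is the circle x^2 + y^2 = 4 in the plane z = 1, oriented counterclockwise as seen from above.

Let S be the flat disk x^2 + y^2 ≤ 4 in the plane z = 1, with upward unit normal n̂ = ẑ. By Stokes' theorem,

    ∮_C F · dr = ∬_S (∇ × F) · n̂ dS = ∬_D (curl F)_z dA,

where D is the disk x^2 + y^2 ≤ 4.

Compute the curl of F = (-11x^2y - 11y, 11x y^2 + 11x, 11z):
    (∇ × F)_x = ∂F_z/∂y - ∂F_y/∂z = 0,
    (∇ × F)_y = ∂F_x/∂z - ∂F_z/∂x = 0,
    (∇ × F)_z = ∂F_y/∂x - ∂F_x/∂y = 11x^2 + 11y^2 + 22.

On z = 1, (curl F)_z = 11x^2 + 11y^2 + 22.

Convert to polar (x = r cos θ, y = r sin θ, dA = r dr dθ); the integrand becomes 11r^2 + 22, so

    ∬_D (curl F)_z dA = ∫_0^{2π} ∫_0^{2} (11r^2 + 22) · r dr dθ.

Inner (r from 0 to 2): 88.
Outer (θ from 0 to 2π): 176π.

Therefore ∮_C F · dr = 176π.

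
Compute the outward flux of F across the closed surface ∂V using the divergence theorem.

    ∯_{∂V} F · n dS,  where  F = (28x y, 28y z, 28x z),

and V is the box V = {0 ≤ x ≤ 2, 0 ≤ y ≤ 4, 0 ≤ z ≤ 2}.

By the divergence theorem,

    ∯_{∂V} F · n dS = ∭_V (∇ · F) dV.

Compute the divergence:
    ∇ · F = ∂F_x/∂x + ∂F_y/∂y + ∂F_z/∂z = 28y + 28z + 28x = 28x + 28y + 28z.

V is a rectangular box, so dV = dx dy dz with 0 ≤ x ≤ 2, 0 ≤ y ≤ 4, 0 ≤ z ≤ 2.

Integrate (28x + 28y + 28z) over V as an iterated integral:

    ∭_V (∇·F) dV = ∫_0^{2} ∫_0^{4} ∫_0^{2} (28x + 28y + 28z) dz dy dx.

Inner (z from 0 to 2): 56x + 56y + 56.
Middle (y from 0 to 4): 224x + 672.
Outer (x from 0 to 2): 1792.

Therefore ∯_{∂V} F · n dS = 1792.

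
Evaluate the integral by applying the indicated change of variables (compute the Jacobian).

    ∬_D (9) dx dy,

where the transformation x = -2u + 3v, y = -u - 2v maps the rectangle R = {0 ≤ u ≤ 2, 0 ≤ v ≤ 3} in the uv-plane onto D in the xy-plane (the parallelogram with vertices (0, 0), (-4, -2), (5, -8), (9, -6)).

Compute the Jacobian determinant of (x, y) with respect to (u, v):

    ∂(x,y)/∂(u,v) = | -2  3 | = (-2)(-2) - (3)(-1) = 7.
                   | -1  -2 |

Its absolute value is |J| = 7 (the area scaling factor).

Substituting x = -2u + 3v, y = -u - 2v into the integrand,

    9 → 9,

so the integral becomes

    ∬_R (9) · |J| du dv = ∫_0^2 ∫_0^3 (63) dv du.

Inner (v): 189.
Outer (u): 378.

Therefore ∬_D (9) dx dy = 378.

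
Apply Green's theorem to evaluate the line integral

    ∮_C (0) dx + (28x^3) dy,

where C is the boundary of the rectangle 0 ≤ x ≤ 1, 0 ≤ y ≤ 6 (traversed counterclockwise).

Green's theorem converts the closed line integral into a double integral over the enclosed region D:

    ∮_C P dx + Q dy = ∬_D (∂Q/∂x - ∂P/∂y) dA.

Here P = 0, Q = 28x^3, so

    ∂Q/∂x = 84x^2,    ∂P/∂y = 0,
    ∂Q/∂x - ∂P/∂y = 84x^2.

D is the region 0 ≤ x ≤ 1, 0 ≤ y ≤ 6. Evaluating the double integral:

    ∬_D (84x^2) dA = ∫_0^{1} ∫_0^{6} (84x^2) dy dx.

Inner (y from 0 to 6): 504x^2.
Outer (x from 0 to 1): 168.

Therefore ∮_C P dx + Q dy = 168.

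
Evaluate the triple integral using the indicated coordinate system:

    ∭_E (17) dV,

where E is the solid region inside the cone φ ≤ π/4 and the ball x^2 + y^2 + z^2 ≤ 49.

In spherical coordinates, x = ρ sin(φ) cos(θ), y = ρ sin(φ) sin(θ), z = ρ cos(φ), and dV = ρ^2 sin(φ) dρ dφ dθ.

The integrand becomes 17, so

    ∭_E (17) dV = ∫_{0}^{2π} ∫_{0}^{π/4} ∫_{0}^{7} (17) · ρ^2 sin(φ) dρ dφ dθ.

Inner (ρ): 5831sin(φ)/3.
Middle (φ): 5831/3 - 5831sqrt(2)/6.
Outer (θ): 5831π (2 - sqrt(2))/3.

Therefore the triple integral equals 5831π (2 - sqrt(2))/3.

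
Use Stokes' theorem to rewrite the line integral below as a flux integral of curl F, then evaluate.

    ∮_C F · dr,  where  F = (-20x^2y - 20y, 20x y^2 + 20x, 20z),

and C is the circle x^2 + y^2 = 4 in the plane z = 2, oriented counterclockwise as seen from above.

Let S be the flat disk x^2 + y^2 ≤ 4 in the plane z = 2, with upward unit normal n̂ = ẑ. By Stokes' theorem,

    ∮_C F · dr = ∬_S (∇ × F) · n̂ dS = ∬_D (curl F)_z dA,

where D is the disk x^2 + y^2 ≤ 4.

Compute the curl of F = (-20x^2y - 20y, 20x y^2 + 20x, 20z):
    (∇ × F)_x = ∂F_z/∂y - ∂F_y/∂z = 0,
    (∇ × F)_y = ∂F_x/∂z - ∂F_z/∂x = 0,
    (∇ × F)_z = ∂F_y/∂x - ∂F_x/∂y = 20x^2 + 20y^2 + 40.

On z = 2, (curl F)_z = 20x^2 + 20y^2 + 40.

Convert to polar (x = r cos θ, y = r sin θ, dA = r dr dθ); the integrand becomes 20r^2 + 40, so

    ∬_D (curl F)_z dA = ∫_0^{2π} ∫_0^{2} (20r^2 + 40) · r dr dθ.

Inner (r from 0 to 2): 160.
Outer (θ from 0 to 2π): 320π.

Therefore ∮_C F · dr = 320π.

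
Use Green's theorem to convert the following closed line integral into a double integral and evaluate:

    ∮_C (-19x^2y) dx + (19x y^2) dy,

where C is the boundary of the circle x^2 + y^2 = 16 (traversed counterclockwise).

Green's theorem converts the closed line integral into a double integral over the enclosed region D:

    ∮_C P dx + Q dy = ∬_D (∂Q/∂x - ∂P/∂y) dA.

Here P = -19x^2y, Q = 19x y^2, so

    ∂Q/∂x = 19y^2,    ∂P/∂y = -19x^2,
    ∂Q/∂x - ∂P/∂y = 19x^2 + 19y^2.

D is the region x^2 + y^2 ≤ 16. Evaluating the double integral:

In polar coordinates (x = r cos θ, y = r sin θ, dA = r dr dθ) the integrand becomes 19r^2, so

    ∬_D (19x^2 + 19y^2) dA = ∫_0^{2π} ∫_0^{4} (19r^2) · r dr dθ.

Inner (r from 0 to 4): 1216.
Outer (θ from 0 to 2π): 2432π.

Therefore ∮_C P dx + Q dy = 2432π.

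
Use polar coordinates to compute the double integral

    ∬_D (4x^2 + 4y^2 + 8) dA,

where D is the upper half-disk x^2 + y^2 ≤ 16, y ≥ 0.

The region D is 0 ≤ r ≤ 4, 0 ≤ θ ≤ π in polar coordinates, where x = r cos(θ), y = r sin(θ), and dA = r dr dθ.

Under the substitution, the integrand becomes 4r^2 + 8, so

    ∬_D (4x^2 + 4y^2 + 8) dA = ∫_{0}^{π} ∫_{0}^{4} (4r^2 + 8) · r dr dθ.

Inner integral (in r): ∫_{0}^{4} (4r^2 + 8) · r dr = 320.

Outer integral (in θ): ∫_{0}^{π} (320) dθ = 320π.

Therefore ∬_D (4x^2 + 4y^2 + 8) dA = 320π.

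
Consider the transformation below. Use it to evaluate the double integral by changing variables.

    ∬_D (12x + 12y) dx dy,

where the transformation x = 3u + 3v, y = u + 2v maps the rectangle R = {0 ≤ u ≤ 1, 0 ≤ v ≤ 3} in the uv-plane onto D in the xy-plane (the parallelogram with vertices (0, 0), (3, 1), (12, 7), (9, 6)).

Compute the Jacobian determinant of (x, y) with respect to (u, v):

    ∂(x,y)/∂(u,v) = | 3  3 | = (3)(2) - (3)(1) = 3.
                   | 1  2 |

Its absolute value is |J| = 3 (the area scaling factor).

Substituting x = 3u + 3v, y = u + 2v into the integrand,

    12x + 12y → 48u + 60v,

so the integral becomes

    ∬_R (48u + 60v) · |J| du dv = ∫_0^1 ∫_0^3 (144u + 180v) dv du.

Inner (v): 432u + 810.
Outer (u): 1026.

Therefore ∬_D (12x + 12y) dx dy = 1026.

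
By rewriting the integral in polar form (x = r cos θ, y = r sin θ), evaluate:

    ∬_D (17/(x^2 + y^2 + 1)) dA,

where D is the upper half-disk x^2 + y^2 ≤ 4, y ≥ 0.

The region D is 0 ≤ r ≤ 2, 0 ≤ θ ≤ π in polar coordinates, where x = r cos(θ), y = r sin(θ), and dA = r dr dθ.

Under the substitution, the integrand becomes 17/(r^2 + 1), so

    ∬_D (17/(x^2 + y^2 + 1)) dA = ∫_{0}^{π} ∫_{0}^{2} (17/(r^2 + 1)) · r dr dθ.

Inner integral (in r): ∫_{0}^{2} (17/(r^2 + 1)) · r dr = 17log(5)/2.

Outer integral (in θ): ∫_{0}^{π} (17log(5)/2) dθ = 17π log(5)/2.

Therefore ∬_D (17/(x^2 + y^2 + 1)) dA = 17π log(5)/2.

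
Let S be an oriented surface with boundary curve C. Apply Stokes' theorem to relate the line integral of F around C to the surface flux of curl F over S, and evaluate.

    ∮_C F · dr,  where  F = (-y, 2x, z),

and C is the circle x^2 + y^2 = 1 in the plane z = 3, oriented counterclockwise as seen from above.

Let S be the flat disk x^2 + y^2 ≤ 1 in the plane z = 3, with upward unit normal n̂ = ẑ. By Stokes' theorem,

    ∮_C F · dr = ∬_S (∇ × F) · n̂ dS = ∬_D (curl F)_z dA,

where D is the disk x^2 + y^2 ≤ 1.

Compute the curl of F = (-y, 2x, z):
    (∇ × F)_x = ∂F_z/∂y - ∂F_y/∂z = 0,
    (∇ × F)_y = ∂F_x/∂z - ∂F_z/∂x = 0,
    (∇ × F)_z = ∂F_y/∂x - ∂F_x/∂y = 3.

On z = 3, (curl F)_z = 3.

Convert to polar (x = r cos θ, y = r sin θ, dA = r dr dθ); the integrand becomes 3, so

    ∬_D (curl F)_z dA = ∫_0^{2π} ∫_0^{1} (3) · r dr dθ.

Inner (r from 0 to 1): 3/2.
Outer (θ from 0 to 2π): 3π.

Therefore ∮_C F · dr = 3π.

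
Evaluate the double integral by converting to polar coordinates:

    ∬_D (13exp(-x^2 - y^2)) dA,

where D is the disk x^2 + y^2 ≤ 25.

The region D is 0 ≤ r ≤ 5, 0 ≤ θ ≤ 2π in polar coordinates, where x = r cos(θ), y = r sin(θ), and dA = r dr dθ.

Under the substitution, the integrand becomes 13exp(-r^2), so

    ∬_D (13exp(-x^2 - y^2)) dA = ∫_{0}^{2π} ∫_{0}^{5} (13exp(-r^2)) · r dr dθ.

Inner integral (in r): ∫_{0}^{5} (13exp(-r^2)) · r dr = 13/2 - 13exp(-25)/2.

Outer integral (in θ): ∫_{0}^{2π} (13/2 - 13exp(-25)/2) dθ = -13π exp(-25) + 13π.

Therefore ∬_D (13exp(-x^2 - y^2)) dA = -13π exp(-25) + 13π.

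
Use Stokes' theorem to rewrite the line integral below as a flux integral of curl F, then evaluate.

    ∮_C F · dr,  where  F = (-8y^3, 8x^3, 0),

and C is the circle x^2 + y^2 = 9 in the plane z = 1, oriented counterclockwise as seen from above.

Let S be the flat disk x^2 + y^2 ≤ 9 in the plane z = 1, with upward unit normal n̂ = ẑ. By Stokes' theorem,

    ∮_C F · dr = ∬_S (∇ × F) · n̂ dS = ∬_D (curl F)_z dA,

where D is the disk x^2 + y^2 ≤ 9.

Compute the curl of F = (-8y^3, 8x^3, 0):
    (∇ × F)_x = ∂F_z/∂y - ∂F_y/∂z = 0,
    (∇ × F)_y = ∂F_x/∂z - ∂F_z/∂x = 0,
    (∇ × F)_z = ∂F_y/∂x - ∂F_x/∂y = 24x^2 + 24y^2.

On z = 1, (curl F)_z = 24x^2 + 24y^2.

Convert to polar (x = r cos θ, y = r sin θ, dA = r dr dθ); the integrand becomes 24r^2, so

    ∬_D (curl F)_z dA = ∫_0^{2π} ∫_0^{3} (24r^2) · r dr dθ.

Inner (r from 0 to 3): 486.
Outer (θ from 0 to 2π): 972π.

Therefore ∮_C F · dr = 972π.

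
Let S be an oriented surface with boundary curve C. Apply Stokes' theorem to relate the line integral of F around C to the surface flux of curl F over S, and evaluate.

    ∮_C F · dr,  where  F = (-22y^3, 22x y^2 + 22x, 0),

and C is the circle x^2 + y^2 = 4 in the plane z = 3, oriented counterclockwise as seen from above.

Let S be the flat disk x^2 + y^2 ≤ 4 in the plane z = 3, with upward unit normal n̂ = ẑ. By Stokes' theorem,

    ∮_C F · dr = ∬_S (∇ × F) · n̂ dS = ∬_D (curl F)_z dA,

where D is the disk x^2 + y^2 ≤ 4.

Compute the curl of F = (-22y^3, 22x y^2 + 22x, 0):
    (∇ × F)_x = ∂F_z/∂y - ∂F_y/∂z = 0,
    (∇ × F)_y = ∂F_x/∂z - ∂F_z/∂x = 0,
    (∇ × F)_z = ∂F_y/∂x - ∂F_x/∂y = 88y^2 + 22.

On z = 3, (curl F)_z = 88y^2 + 22.

Convert to polar (x = r cos θ, y = r sin θ, dA = r dr dθ); the integrand becomes 88r^2sin(θ)^2 + 22, so

    ∬_D (curl F)_z dA = ∫_0^{2π} ∫_0^{2} (88r^2sin(θ)^2 + 22) · r dr dθ.

Inner (r from 0 to 2): 352sin(θ)^2 + 44.
Outer (θ from 0 to 2π): 440π.

Therefore ∮_C F · dr = 440π.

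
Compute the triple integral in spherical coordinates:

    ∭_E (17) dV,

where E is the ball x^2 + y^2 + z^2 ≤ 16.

In spherical coordinates, x = ρ sin(φ) cos(θ), y = ρ sin(φ) sin(θ), z = ρ cos(φ), and dV = ρ^2 sin(φ) dρ dφ dθ.

The integrand becomes 17, so

    ∭_E (17) dV = ∫_{0}^{2π} ∫_{0}^{π} ∫_{0}^{4} (17) · ρ^2 sin(φ) dρ dφ dθ.

Inner (ρ): 1088sin(φ)/3.
Middle (φ): 2176/3.
Outer (θ): 4352π/3.

Therefore the triple integral equals 4352π/3.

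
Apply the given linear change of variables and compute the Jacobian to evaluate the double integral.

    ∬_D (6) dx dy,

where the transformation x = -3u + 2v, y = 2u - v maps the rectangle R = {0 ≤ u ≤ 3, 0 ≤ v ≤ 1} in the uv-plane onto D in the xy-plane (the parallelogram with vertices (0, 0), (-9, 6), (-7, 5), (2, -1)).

Compute the Jacobian determinant of (x, y) with respect to (u, v):

    ∂(x,y)/∂(u,v) = | -3  2 | = (-3)(-1) - (2)(2) = -1.
                   | 2  -1 |

Its absolute value is |J| = 1 (the area scaling factor).

Substituting x = -3u + 2v, y = 2u - v into the integrand,

    6 → 6,

so the integral becomes

    ∬_R (6) · |J| du dv = ∫_0^3 ∫_0^1 (6) dv du.

Inner (v): 6.
Outer (u): 18.

Therefore ∬_D (6) dx dy = 18.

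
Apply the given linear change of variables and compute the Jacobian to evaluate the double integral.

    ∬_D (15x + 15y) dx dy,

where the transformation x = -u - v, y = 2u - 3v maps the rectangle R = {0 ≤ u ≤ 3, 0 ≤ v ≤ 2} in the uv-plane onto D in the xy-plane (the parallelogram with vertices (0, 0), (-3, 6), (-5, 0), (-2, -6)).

Compute the Jacobian determinant of (x, y) with respect to (u, v):

    ∂(x,y)/∂(u,v) = | -1  -1 | = (-1)(-3) - (-1)(2) = 5.
                   | 2  -3 |

Its absolute value is |J| = 5 (the area scaling factor).

Substituting x = -u - v, y = 2u - 3v into the integrand,

    15x + 15y → 15u - 60v,

so the integral becomes

    ∬_R (15u - 60v) · |J| du dv = ∫_0^3 ∫_0^2 (75u - 300v) dv du.

Inner (v): 150u - 600.
Outer (u): -1125.

Therefore ∬_D (15x + 15y) dx dy = -1125.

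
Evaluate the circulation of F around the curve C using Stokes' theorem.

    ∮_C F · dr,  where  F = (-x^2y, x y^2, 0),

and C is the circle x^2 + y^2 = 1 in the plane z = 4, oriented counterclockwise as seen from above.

Let S be the flat disk x^2 + y^2 ≤ 1 in the plane z = 4, with upward unit normal n̂ = ẑ. By Stokes' theorem,

    ∮_C F · dr = ∬_S (∇ × F) · n̂ dS = ∬_D (curl F)_z dA,

where D is the disk x^2 + y^2 ≤ 1.

Compute the curl of F = (-x^2y, x y^2, 0):
    (∇ × F)_x = ∂F_z/∂y - ∂F_y/∂z = 0,
    (∇ × F)_y = ∂F_x/∂z - ∂F_z/∂x = 0,
    (∇ × F)_z = ∂F_y/∂x - ∂F_x/∂y = x^2 + y^2.

On z = 4, (curl F)_z = x^2 + y^2.

Convert to polar (x = r cos θ, y = r sin θ, dA = r dr dθ); the integrand becomes r^2, so

    ∬_D (curl F)_z dA = ∫_0^{2π} ∫_0^{1} (r^2) · r dr dθ.

Inner (r from 0 to 1): 1/4.
Outer (θ from 0 to 2π): π/2.

Therefore ∮_C F · dr = π/2.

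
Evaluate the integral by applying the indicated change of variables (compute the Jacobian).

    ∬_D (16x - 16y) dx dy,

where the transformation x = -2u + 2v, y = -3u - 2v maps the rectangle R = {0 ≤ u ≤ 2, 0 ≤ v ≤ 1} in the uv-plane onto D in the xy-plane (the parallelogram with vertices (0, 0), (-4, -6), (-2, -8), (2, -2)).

Compute the Jacobian determinant of (x, y) with respect to (u, v):

    ∂(x,y)/∂(u,v) = | -2  2 | = (-2)(-2) - (2)(-3) = 10.
                   | -3  -2 |

Its absolute value is |J| = 10 (the area scaling factor).

Substituting x = -2u + 2v, y = -3u - 2v into the integrand,

    16x - 16y → 16u + 64v,

so the integral becomes

    ∬_R (16u + 64v) · |J| du dv = ∫_0^2 ∫_0^1 (160u + 640v) dv du.

Inner (v): 160u + 320.
Outer (u): 960.

Therefore ∬_D (16x - 16y) dx dy = 960.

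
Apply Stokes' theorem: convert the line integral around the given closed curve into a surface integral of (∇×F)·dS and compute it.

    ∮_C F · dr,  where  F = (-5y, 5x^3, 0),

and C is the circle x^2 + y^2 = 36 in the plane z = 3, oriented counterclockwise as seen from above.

Let S be the flat disk x^2 + y^2 ≤ 36 in the plane z = 3, with upward unit normal n̂ = ẑ. By Stokes' theorem,

    ∮_C F · dr = ∬_S (∇ × F) · n̂ dS = ∬_D (curl F)_z dA,

where D is the disk x^2 + y^2 ≤ 36.

Compute the curl of F = (-5y, 5x^3, 0):
    (∇ × F)_x = ∂F_z/∂y - ∂F_y/∂z = 0,
    (∇ × F)_y = ∂F_x/∂z - ∂F_z/∂x = 0,
    (∇ × F)_z = ∂F_y/∂x - ∂F_x/∂y = 15x^2 + 5.

On z = 3, (curl F)_z = 15x^2 + 5.

Convert to polar (x = r cos θ, y = r sin θ, dA = r dr dθ); the integrand becomes 15r^2cos(θ)^2 + 5, so

    ∬_D (curl F)_z dA = ∫_0^{2π} ∫_0^{6} (15r^2cos(θ)^2 + 5) · r dr dθ.

Inner (r from 0 to 6): 4860cos(θ)^2 + 90.
Outer (θ from 0 to 2π): 5040π.

Therefore ∮_C F · dr = 5040π.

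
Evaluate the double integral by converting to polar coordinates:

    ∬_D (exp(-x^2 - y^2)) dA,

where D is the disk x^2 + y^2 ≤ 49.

The region D is 0 ≤ r ≤ 7, 0 ≤ θ ≤ 2π in polar coordinates, where x = r cos(θ), y = r sin(θ), and dA = r dr dθ.

Under the substitution, the integrand becomes exp(-r^2), so

    ∬_D (exp(-x^2 - y^2)) dA = ∫_{0}^{2π} ∫_{0}^{7} (exp(-r^2)) · r dr dθ.

Inner integral (in r): ∫_{0}^{7} (exp(-r^2)) · r dr = -(1 - exp(49))exp(-49)/2.

Outer integral (in θ): ∫_{0}^{2π} (-(1 - exp(49))exp(-49)/2) dθ = -π exp(-49) + π.

Therefore ∬_D (exp(-x^2 - y^2)) dA = -π exp(-49) + π.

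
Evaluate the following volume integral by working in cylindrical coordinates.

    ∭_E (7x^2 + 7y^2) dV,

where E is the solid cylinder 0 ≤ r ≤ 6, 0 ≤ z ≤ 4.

In cylindrical coordinates, x = r cos(θ), y = r sin(θ), z = z, and dV = r dr dθ dz.

The integrand becomes 7r^2, so

    ∭_E (7x^2 + 7y^2) dV = ∫_{0}^{2π} ∫_{0}^{6} ∫_{0}^{4} (7r^2) · r dz dr dθ.

Inner (z): 28r^3.
Middle (r from 0 to 6): 9072.
Outer (θ): 18144π.

Therefore the triple integral equals 18144π.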